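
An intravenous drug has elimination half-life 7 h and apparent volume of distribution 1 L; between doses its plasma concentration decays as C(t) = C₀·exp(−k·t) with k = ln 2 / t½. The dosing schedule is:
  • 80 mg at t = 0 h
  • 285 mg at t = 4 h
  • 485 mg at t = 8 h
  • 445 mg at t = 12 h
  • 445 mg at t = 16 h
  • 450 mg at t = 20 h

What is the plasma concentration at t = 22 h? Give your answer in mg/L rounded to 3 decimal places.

k = ln 2 / 7 = 0.09902 per h
Dose 1 (80 mg at t=0 h): 80·exp(−0.09902·22) = 9.057 mg/L
Dose 2 (285 mg at t=4 h): 285·exp(−0.09902·18) = 47.948 mg/L
Dose 3 (485 mg at t=8 h): 485·exp(−0.09902·14) = 121.250 mg/L
Dose 4 (445 mg at t=12 h): 445·exp(−0.09902·10) = 165.317 mg/L
Dose 5 (445 mg at t=16 h): 445·exp(−0.09902·6) = 245.660 mg/L
Dose 6 (450 mg at t=20 h): 450·exp(−0.09902·2) = 369.151 mg/L
C(22) = 9.057 + 47.948 + 121.250 + 165.317 + 245.660 + 369.151 = 958.383 mg/L

958.383 mg/L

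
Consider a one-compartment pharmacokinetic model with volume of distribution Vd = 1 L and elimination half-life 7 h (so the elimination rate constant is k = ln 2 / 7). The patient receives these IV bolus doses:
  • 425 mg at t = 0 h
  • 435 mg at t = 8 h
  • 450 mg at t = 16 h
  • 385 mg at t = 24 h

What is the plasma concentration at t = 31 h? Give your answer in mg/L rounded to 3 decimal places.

358.736 mg/L

k = ln 2 / 7 = 0.09902 per h
Dose 1 (425 mg at t=0 h): 425·exp(−0.09902·31) = 19.736 mg/L
Dose 2 (435 mg at t=8 h): 435·exp(−0.09902·23) = 44.606 mg/L
Dose 3 (450 mg at t=16 h): 450·exp(−0.09902·15) = 101.894 mg/L
Dose 4 (385 mg at t=24 h): 385·exp(−0.09902·7) = 192.500 mg/L
C(31) = 19.736 + 44.606 + 101.894 + 192.500 = 358.736 mg/L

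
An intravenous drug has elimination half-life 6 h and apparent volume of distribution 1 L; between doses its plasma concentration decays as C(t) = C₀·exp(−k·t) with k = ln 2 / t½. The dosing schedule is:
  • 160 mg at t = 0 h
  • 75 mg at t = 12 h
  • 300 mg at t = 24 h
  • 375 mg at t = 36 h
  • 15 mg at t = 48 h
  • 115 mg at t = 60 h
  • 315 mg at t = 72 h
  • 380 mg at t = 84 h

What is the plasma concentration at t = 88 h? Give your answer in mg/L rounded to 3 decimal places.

294.795 mg/L

k = ln 2 / 6 = 0.11552 per h
Dose 1 (160 mg at t=0 h): 160·exp(−0.11552·88) = 0.006 mg/L
Dose 2 (75 mg at t=12 h): 75·exp(−0.11552·76) = 0.012 mg/L
Dose 3 (300 mg at t=24 h): 300·exp(−0.11552·64) = 0.185 mg/L
Dose 4 (375 mg at t=36 h): 375·exp(−0.11552·52) = 0.923 mg/L
Dose 5 (15 mg at t=48 h): 15·exp(−0.11552·40) = 0.148 mg/L
Dose 6 (115 mg at t=60 h): 115·exp(−0.11552·28) = 4.528 mg/L
Dose 7 (315 mg at t=72 h): 315·exp(−0.11552·16) = 49.609 mg/L
Dose 8 (380 mg at t=84 h): 380·exp(−0.11552·4) = 239.385 mg/L
C(88) = 0.006 + 0.012 + 0.185 + 0.923 + 0.148 + 4.528 + 49.609 + 239.385 = 294.795 mg/L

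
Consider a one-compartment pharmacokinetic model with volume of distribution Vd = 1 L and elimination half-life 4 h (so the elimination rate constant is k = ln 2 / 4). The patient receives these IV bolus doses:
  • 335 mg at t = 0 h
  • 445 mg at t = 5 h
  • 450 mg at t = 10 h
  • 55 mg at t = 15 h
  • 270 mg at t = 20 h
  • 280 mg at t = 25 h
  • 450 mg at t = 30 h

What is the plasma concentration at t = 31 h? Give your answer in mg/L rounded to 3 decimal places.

k = ln 2 / 4 = 0.17329 per h
Dose 1 (335 mg at t=0 h): 335·exp(−0.17329·31) = 1.556 mg/L
Dose 2 (445 mg at t=5 h): 445·exp(−0.17329·26) = 4.917 mg/L
Dose 3 (450 mg at t=10 h): 450·exp(−0.17329·21) = 11.825 mg/L
Dose 4 (55 mg at t=15 h): 55·exp(−0.17329·16) = 3.438 mg/L
Dose 5 (270 mg at t=20 h): 270·exp(−0.17329·11) = 40.136 mg/L
Dose 6 (280 mg at t=25 h): 280·exp(−0.17329·6) = 98.995 mg/L
Dose 7 (450 mg at t=30 h): 450·exp(−0.17329·1) = 378.403 mg/L
C(31) = 1.556 + 4.917 + 11.825 + 3.438 + 40.136 + 98.995 + 378.403 = 539.269 mg/L

539.269 mg/L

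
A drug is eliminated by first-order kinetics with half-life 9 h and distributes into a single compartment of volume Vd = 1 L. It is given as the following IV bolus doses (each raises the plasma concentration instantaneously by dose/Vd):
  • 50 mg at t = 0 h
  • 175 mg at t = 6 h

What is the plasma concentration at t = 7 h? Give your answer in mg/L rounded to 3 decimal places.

191.191 mg/L

k = ln 2 / 9 = 0.07702 per h
Dose 1 (50 mg at t=0 h): 50·exp(−0.07702·7) = 29.163 mg/L
Dose 2 (175 mg at t=6 h): 175·exp(−0.07702·1) = 162.028 mg/L
C(7) = 29.163 + 162.028 = 191.191 mg/L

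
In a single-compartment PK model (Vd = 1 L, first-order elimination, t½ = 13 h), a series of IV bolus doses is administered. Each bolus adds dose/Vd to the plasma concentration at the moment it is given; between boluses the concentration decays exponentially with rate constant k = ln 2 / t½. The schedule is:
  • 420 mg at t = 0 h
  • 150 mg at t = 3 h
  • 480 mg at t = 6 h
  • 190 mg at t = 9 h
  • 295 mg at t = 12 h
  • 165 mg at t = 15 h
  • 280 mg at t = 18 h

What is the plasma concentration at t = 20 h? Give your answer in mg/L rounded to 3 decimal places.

k = ln 2 / 13 = 0.05332 per h
Dose 1 (420 mg at t=0 h): 420·exp(−0.05332·20) = 144.586 mg/L
Dose 2 (150 mg at t=3 h): 150·exp(−0.05332·17) = 60.595 mg/L
Dose 3 (480 mg at t=6 h): 480·exp(−0.05332·14) = 227.539 mg/L
Dose 4 (190 mg at t=9 h): 190·exp(−0.05332·11) = 105.690 mg/L
Dose 5 (295 mg at t=12 h): 295·exp(−0.05332·8) = 192.563 mg/L
Dose 6 (165 mg at t=15 h): 165·exp(−0.05332·5) = 126.387 mg/L
Dose 7 (280 mg at t=18 h): 280·exp(−0.05332·2) = 251.678 mg/L
C(20) = 144.586 + 60.595 + 227.539 + 105.690 + 192.563 + 126.387 + 251.678 = 1109.039 mg/L

1109.039 mg/L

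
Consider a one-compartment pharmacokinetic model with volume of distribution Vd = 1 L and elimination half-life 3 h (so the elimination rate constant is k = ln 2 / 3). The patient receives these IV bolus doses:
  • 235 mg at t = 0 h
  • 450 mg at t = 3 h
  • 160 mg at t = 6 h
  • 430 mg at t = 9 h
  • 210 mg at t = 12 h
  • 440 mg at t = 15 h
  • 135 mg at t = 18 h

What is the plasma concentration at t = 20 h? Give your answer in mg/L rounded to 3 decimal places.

308.041 mg/L

k = ln 2 / 3 = 0.23105 per h
Dose 1 (235 mg at t=0 h): 235·exp(−0.23105·20) = 2.313 mg/L
Dose 2 (450 mg at t=3 h): 450·exp(−0.23105·17) = 8.859 mg/L
Dose 3 (160 mg at t=6 h): 160·exp(−0.23105·14) = 6.300 mg/L
Dose 4 (430 mg at t=9 h): 430·exp(−0.23105·11) = 33.860 mg/L
Dose 5 (210 mg at t=12 h): 210·exp(−0.23105·8) = 33.073 mg/L
Dose 6 (440 mg at t=15 h): 440·exp(−0.23105·5) = 138.591 mg/L
Dose 7 (135 mg at t=18 h): 135·exp(−0.23105·2) = 85.045 mg/L
C(20) = 2.313 + 8.859 + 6.300 + 33.860 + 33.073 + 138.591 + 85.045 = 308.041 mg/L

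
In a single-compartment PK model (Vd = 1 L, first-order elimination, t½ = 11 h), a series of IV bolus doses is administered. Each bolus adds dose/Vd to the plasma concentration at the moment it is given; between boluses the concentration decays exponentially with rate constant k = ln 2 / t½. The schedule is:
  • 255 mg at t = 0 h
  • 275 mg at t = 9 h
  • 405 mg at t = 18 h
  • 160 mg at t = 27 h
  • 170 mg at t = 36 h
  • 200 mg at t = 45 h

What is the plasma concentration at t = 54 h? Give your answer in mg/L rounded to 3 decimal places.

263.834 mg/L

k = ln 2 / 11 = 0.06301 per h
Dose 1 (255 mg at t=0 h): 255·exp(−0.06301·54) = 8.487 mg/L
Dose 2 (275 mg at t=9 h): 275·exp(−0.06301·45) = 16.138 mg/L
Dose 3 (405 mg at t=18 h): 405·exp(−0.06301·36) = 41.905 mg/L
Dose 4 (160 mg at t=27 h): 160·exp(−0.06301·27) = 29.190 mg/L
Dose 5 (170 mg at t=36 h): 170·exp(−0.06301·18) = 54.683 mg/L
Dose 6 (200 mg at t=45 h): 200·exp(−0.06301·9) = 113.431 mg/L
C(54) = 8.487 + 16.138 + 41.905 + 29.190 + 54.683 + 113.431 = 263.834 mg/L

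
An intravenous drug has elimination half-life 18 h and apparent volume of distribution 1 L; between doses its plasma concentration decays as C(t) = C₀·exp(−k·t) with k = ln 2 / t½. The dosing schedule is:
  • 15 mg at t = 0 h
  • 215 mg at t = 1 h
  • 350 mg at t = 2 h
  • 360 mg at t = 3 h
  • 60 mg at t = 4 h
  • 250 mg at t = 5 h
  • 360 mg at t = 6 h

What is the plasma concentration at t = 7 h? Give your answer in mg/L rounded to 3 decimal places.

1410.734 mg/L

k = ln 2 / 18 = 0.03851 per h
Dose 1 (15 mg at t=0 h): 15·exp(−0.03851·7) = 11.456 mg/L
Dose 2 (215 mg at t=1 h): 215·exp(−0.03851·6) = 170.646 mg/L
Dose 3 (350 mg at t=2 h): 350·exp(−0.03851·5) = 288.701 mg/L
Dose 4 (360 mg at t=3 h): 360·exp(−0.03851·4) = 308.608 mg/L
Dose 5 (60 mg at t=4 h): 60·exp(−0.03851·3) = 53.454 mg/L
Dose 6 (250 mg at t=5 h): 250·exp(−0.03851·2) = 231.469 mg/L
Dose 7 (360 mg at t=6 h): 360·exp(−0.03851·1) = 346.401 mg/L
C(7) = 11.456 + 170.646 + 288.701 + 308.608 + 53.454 + 231.469 + 346.401 = 1410.734 mg/L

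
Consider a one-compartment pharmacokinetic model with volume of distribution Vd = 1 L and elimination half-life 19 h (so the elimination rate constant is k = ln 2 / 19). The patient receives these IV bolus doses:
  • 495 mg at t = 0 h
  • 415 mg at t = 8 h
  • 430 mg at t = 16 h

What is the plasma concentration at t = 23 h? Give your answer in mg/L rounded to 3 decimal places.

787.086 mg/L

k = ln 2 / 19 = 0.03648 per h
Dose 1 (495 mg at t=0 h): 495·exp(−0.03648·23) = 213.895 mg/L
Dose 2 (415 mg at t=8 h): 415·exp(−0.03648·15) = 240.100 mg/L
Dose 3 (430 mg at t=16 h): 430·exp(−0.03648·7) = 333.091 mg/L
C(23) = 213.895 + 240.100 + 333.091 = 787.086 mg/L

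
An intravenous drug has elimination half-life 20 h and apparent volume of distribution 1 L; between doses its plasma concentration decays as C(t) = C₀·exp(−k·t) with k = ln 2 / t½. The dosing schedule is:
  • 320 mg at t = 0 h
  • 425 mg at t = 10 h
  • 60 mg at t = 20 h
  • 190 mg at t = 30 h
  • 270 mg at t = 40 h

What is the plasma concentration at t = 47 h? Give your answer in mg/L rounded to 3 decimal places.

521.443 mg/L

k = ln 2 / 20 = 0.03466 per h
Dose 1 (320 mg at t=0 h): 320·exp(−0.03466·47) = 62.767 mg/L
Dose 2 (425 mg at t=10 h): 425·exp(−0.03466·37) = 117.892 mg/L
Dose 3 (60 mg at t=20 h): 60·exp(−0.03466·27) = 23.538 mg/L
Dose 4 (190 mg at t=30 h): 190·exp(−0.03466·17) = 105.409 mg/L
Dose 5 (270 mg at t=40 h): 270·exp(−0.03466·7) = 211.838 mg/L
C(47) = 62.767 + 117.892 + 23.538 + 105.409 + 211.838 = 521.443 mg/L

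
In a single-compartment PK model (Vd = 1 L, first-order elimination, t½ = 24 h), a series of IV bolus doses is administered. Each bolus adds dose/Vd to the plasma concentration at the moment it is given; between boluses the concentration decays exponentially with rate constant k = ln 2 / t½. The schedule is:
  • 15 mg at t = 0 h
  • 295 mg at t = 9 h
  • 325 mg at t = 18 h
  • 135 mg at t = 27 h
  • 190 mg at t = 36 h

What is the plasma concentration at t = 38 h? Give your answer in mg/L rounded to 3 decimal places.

k = ln 2 / 24 = 0.02888 per h
Dose 1 (15 mg at t=0 h): 15·exp(−0.02888·38) = 5.006 mg/L
Dose 2 (295 mg at t=9 h): 295·exp(−0.02888·29) = 127.667 mg/L
Dose 3 (325 mg at t=18 h): 325·exp(−0.02888·20) = 182.400 mg/L
Dose 4 (135 mg at t=27 h): 135·exp(−0.02888·11) = 98.257 mg/L
Dose 5 (190 mg at t=36 h): 190·exp(−0.02888·2) = 179.336 mg/L
C(38) = 5.006 + 127.667 + 182.400 + 98.257 + 179.336 = 592.665 mg/L

592.665 mg/L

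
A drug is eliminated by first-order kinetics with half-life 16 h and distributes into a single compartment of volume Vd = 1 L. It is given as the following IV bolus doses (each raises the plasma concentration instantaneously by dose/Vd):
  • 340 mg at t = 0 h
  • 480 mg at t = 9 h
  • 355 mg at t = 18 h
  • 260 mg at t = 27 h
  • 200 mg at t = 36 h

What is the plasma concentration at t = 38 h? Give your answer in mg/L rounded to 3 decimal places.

k = ln 2 / 16 = 0.04332 per h
Dose 1 (340 mg at t=0 h): 340·exp(−0.04332·38) = 65.544 mg/L
Dose 2 (480 mg at t=9 h): 480·exp(−0.04332·29) = 136.655 mg/L
Dose 3 (355 mg at t=18 h): 355·exp(−0.04332·20) = 149.259 mg/L
Dose 4 (260 mg at t=27 h): 260·exp(−0.04332·11) = 161.442 mg/L
Dose 5 (200 mg at t=36 h): 200·exp(−0.04332·2) = 183.401 mg/L
C(38) = 65.544 + 136.655 + 149.259 + 161.442 + 183.401 = 696.300 mg/L

696.300 mg/L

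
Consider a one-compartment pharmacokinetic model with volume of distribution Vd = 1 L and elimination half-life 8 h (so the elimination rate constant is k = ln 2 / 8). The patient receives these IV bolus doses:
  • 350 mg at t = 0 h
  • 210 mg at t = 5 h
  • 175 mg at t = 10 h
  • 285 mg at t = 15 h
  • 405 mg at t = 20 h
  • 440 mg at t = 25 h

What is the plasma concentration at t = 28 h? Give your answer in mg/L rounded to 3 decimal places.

730.537 mg/L

k = ln 2 / 8 = 0.08664 per h
Dose 1 (350 mg at t=0 h): 350·exp(−0.08664·28) = 30.936 mg/L
Dose 2 (210 mg at t=5 h): 210·exp(−0.08664·23) = 28.626 mg/L
Dose 3 (175 mg at t=10 h): 175·exp(−0.08664·18) = 36.789 mg/L
Dose 4 (285 mg at t=15 h): 285·exp(−0.08664·13) = 92.400 mg/L
Dose 5 (405 mg at t=20 h): 405·exp(−0.08664·8) = 202.500 mg/L
Dose 6 (440 mg at t=25 h): 440·exp(−0.08664·3) = 339.286 mg/L
C(28) = 30.936 + 28.626 + 36.789 + 92.400 + 202.500 + 339.286 = 730.537 mg/L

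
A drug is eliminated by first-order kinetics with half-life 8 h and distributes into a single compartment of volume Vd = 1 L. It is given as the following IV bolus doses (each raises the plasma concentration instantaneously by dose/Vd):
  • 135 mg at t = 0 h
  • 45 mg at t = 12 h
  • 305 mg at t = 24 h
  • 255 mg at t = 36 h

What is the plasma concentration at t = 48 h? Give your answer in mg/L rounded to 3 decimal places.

132.379 mg/L

k = ln 2 / 8 = 0.08664 per h
Dose 1 (135 mg at t=0 h): 135·exp(−0.08664·48) = 2.109 mg/L
Dose 2 (45 mg at t=12 h): 45·exp(−0.08664·36) = 1.989 mg/L
Dose 3 (305 mg at t=24 h): 305·exp(−0.08664·24) = 38.125 mg/L
Dose 4 (255 mg at t=36 h): 255·exp(−0.08664·12) = 90.156 mg/L
C(48) = 2.109 + 1.989 + 38.125 + 90.156 = 132.379 mg/L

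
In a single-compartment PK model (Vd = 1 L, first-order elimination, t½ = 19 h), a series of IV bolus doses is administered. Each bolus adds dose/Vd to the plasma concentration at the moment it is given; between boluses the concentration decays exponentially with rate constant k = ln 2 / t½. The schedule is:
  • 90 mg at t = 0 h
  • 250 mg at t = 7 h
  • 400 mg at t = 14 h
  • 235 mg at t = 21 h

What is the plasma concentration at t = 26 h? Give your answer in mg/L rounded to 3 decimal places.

k = ln 2 / 19 = 0.03648 per h
Dose 1 (90 mg at t=0 h): 90·exp(−0.03648·26) = 34.858 mg/L
Dose 2 (250 mg at t=7 h): 250·exp(−0.03648·19) = 125.000 mg/L
Dose 3 (400 mg at t=14 h): 400·exp(−0.03648·12) = 258.188 mg/L
Dose 4 (235 mg at t=21 h): 235·exp(−0.03648·5) = 195.817 mg/L
C(26) = 34.858 + 125.000 + 258.188 + 195.817 = 613.863 mg/L

613.863 mg/L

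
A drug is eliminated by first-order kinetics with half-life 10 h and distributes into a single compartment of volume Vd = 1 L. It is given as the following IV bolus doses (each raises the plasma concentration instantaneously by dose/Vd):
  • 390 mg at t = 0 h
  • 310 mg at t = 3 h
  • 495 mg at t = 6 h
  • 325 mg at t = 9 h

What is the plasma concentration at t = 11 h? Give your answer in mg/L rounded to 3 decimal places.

992.936 mg/L

k = ln 2 / 10 = 0.06931 per h
Dose 1 (390 mg at t=0 h): 390·exp(−0.06931·11) = 181.941 mg/L
Dose 2 (310 mg at t=3 h): 310·exp(−0.06931·8) = 178.048 mg/L
Dose 3 (495 mg at t=6 h): 495·exp(−0.06931·5) = 350.018 mg/L
Dose 4 (325 mg at t=9 h): 325·exp(−0.06931·2) = 282.929 mg/L
C(11) = 181.941 + 178.048 + 350.018 + 282.929 = 992.936 mg/L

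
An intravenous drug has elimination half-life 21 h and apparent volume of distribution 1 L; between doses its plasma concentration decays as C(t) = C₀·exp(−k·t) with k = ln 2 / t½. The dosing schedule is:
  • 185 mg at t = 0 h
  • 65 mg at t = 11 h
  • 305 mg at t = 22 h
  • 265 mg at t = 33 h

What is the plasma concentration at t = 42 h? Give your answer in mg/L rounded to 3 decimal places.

424.125 mg/L

k = ln 2 / 21 = 0.03301 per h
Dose 1 (185 mg at t=0 h): 185·exp(−0.03301·42) = 46.250 mg/L
Dose 2 (65 mg at t=11 h): 65·exp(−0.03301·31) = 23.363 mg/L
Dose 3 (305 mg at t=22 h): 305·exp(−0.03301·20) = 157.618 mg/L
Dose 4 (265 mg at t=33 h): 265·exp(−0.03301·9) = 196.894 mg/L
C(42) = 46.250 + 23.363 + 157.618 + 196.894 = 424.125 mg/L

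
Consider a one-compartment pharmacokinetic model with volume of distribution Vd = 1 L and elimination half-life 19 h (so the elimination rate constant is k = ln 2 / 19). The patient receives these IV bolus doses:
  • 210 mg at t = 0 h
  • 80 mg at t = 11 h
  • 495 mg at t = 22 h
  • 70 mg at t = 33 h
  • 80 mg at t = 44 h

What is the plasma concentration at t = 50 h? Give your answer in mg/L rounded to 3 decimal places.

333.323 mg/L

k = ln 2 / 19 = 0.03648 per h
Dose 1 (210 mg at t=0 h): 210·exp(−0.03648·50) = 33.887 mg/L
Dose 2 (80 mg at t=11 h): 80·exp(−0.03648·39) = 19.284 mg/L
Dose 3 (495 mg at t=22 h): 495·exp(−0.03648·28) = 178.231 mg/L
Dose 4 (70 mg at t=33 h): 70·exp(−0.03648·17) = 37.649 mg/L
Dose 5 (80 mg at t=44 h): 80·exp(−0.03648·6) = 64.273 mg/L
C(50) = 33.887 + 19.284 + 178.231 + 37.649 + 64.273 = 333.323 mg/L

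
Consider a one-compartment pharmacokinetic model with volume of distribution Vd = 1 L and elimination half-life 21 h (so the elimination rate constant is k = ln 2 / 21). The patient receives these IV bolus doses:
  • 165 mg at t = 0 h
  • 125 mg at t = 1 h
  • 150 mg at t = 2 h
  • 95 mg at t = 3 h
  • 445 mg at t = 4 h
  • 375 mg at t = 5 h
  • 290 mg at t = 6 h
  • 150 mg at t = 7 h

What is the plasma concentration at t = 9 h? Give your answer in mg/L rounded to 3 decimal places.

1524.568 mg/L

k = ln 2 / 21 = 0.03301 per h
Dose 1 (165 mg at t=0 h): 165·exp(−0.03301·9) = 122.595 mg/L
Dose 2 (125 mg at t=1 h): 125·exp(−0.03301·8) = 95.991 mg/L
Dose 3 (150 mg at t=2 h): 150·exp(−0.03301·7) = 119.055 mg/L
Dose 4 (95 mg at t=3 h): 95·exp(−0.03301·6) = 77.932 mg/L
Dose 5 (445 mg at t=4 h): 445·exp(−0.03301·5) = 377.299 mg/L
Dose 6 (375 mg at t=5 h): 375·exp(−0.03301·4) = 328.619 mg/L
Dose 7 (290 mg at t=6 h): 290·exp(−0.03301·3) = 262.660 mg/L
Dose 8 (150 mg at t=7 h): 150·exp(−0.03301·2) = 140.418 mg/L
C(9) = 122.595 + 95.991 + 119.055 + 77.932 + 377.299 + 328.619 + 262.660 + 140.418 = 1524.568 mg/L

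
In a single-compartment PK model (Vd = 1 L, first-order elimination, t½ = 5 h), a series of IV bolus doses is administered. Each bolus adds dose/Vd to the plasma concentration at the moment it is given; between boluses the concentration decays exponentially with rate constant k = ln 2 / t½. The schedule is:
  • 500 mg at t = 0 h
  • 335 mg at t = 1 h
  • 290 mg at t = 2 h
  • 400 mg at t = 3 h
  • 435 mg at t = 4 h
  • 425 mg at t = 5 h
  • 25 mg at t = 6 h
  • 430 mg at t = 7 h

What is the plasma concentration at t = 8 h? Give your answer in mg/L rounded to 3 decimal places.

k = ln 2 / 5 = 0.13863 per h
Dose 1 (500 mg at t=0 h): 500·exp(−0.13863·8) = 164.938 mg/L
Dose 2 (335 mg at t=1 h): 335·exp(−0.13863·7) = 126.941 mg/L
Dose 3 (290 mg at t=2 h): 290·exp(−0.13863·6) = 126.230 mg/L
Dose 4 (400 mg at t=3 h): 400·exp(−0.13863·5) = 200.000 mg/L
Dose 5 (435 mg at t=4 h): 435·exp(−0.13863·4) = 249.842 mg/L
Dose 6 (425 mg at t=5 h): 425·exp(−0.13863·3) = 280.395 mg/L
Dose 7 (25 mg at t=6 h): 25·exp(−0.13863·2) = 18.946 mg/L
Dose 8 (430 mg at t=7 h): 430·exp(−0.13863·1) = 374.337 mg/L
C(8) = 164.938 + 126.941 + 126.230 + 200.000 + 249.842 + 280.395 + 18.946 + 374.337 = 1541.630 mg/L

1541.630 mg/L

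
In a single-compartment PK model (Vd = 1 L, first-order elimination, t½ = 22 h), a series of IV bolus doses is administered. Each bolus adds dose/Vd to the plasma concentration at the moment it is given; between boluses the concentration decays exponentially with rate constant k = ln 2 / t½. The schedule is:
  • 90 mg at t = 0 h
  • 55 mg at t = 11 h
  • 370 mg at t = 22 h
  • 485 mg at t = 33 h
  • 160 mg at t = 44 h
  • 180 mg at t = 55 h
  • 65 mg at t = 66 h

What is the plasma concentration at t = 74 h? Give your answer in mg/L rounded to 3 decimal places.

433.077 mg/L

k = ln 2 / 22 = 0.03151 per h
Dose 1 (90 mg at t=0 h): 90·exp(−0.03151·74) = 8.744 mg/L
Dose 2 (55 mg at t=11 h): 55·exp(−0.03151·63) = 7.557 mg/L
Dose 3 (370 mg at t=22 h): 370·exp(−0.03151·52) = 71.891 mg/L
Dose 4 (485 mg at t=33 h): 485·exp(−0.03151·41) = 133.270 mg/L
Dose 5 (160 mg at t=44 h): 160·exp(−0.03151·30) = 62.176 mg/L
Dose 6 (180 mg at t=55 h): 180·exp(−0.03151·19) = 98.922 mg/L
Dose 7 (65 mg at t=66 h): 65·exp(−0.03151·8) = 50.518 mg/L
C(74) = 8.744 + 7.557 + 71.891 + 133.270 + 62.176 + 98.922 + 50.518 = 433.077 mg/L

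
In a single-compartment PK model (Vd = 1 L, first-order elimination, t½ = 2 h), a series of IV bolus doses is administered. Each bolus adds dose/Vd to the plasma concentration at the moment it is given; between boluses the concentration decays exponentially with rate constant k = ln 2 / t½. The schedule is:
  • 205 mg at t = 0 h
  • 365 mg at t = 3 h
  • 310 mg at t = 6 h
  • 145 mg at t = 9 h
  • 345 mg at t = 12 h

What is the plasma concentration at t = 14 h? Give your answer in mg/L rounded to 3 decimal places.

k = ln 2 / 2 = 0.34657 per h
Dose 1 (205 mg at t=0 h): 205·exp(−0.34657·14) = 1.602 mg/L
Dose 2 (365 mg at t=3 h): 365·exp(−0.34657·11) = 8.065 mg/L
Dose 3 (310 mg at t=6 h): 310·exp(−0.34657·8) = 19.375 mg/L
Dose 4 (145 mg at t=9 h): 145·exp(−0.34657·5) = 25.633 mg/L
Dose 5 (345 mg at t=12 h): 345·exp(−0.34657·2) = 172.500 mg/L
C(14) = 1.602 + 8.065 + 19.375 + 25.633 + 172.500 = 227.175 mg/L

227.175 mg/L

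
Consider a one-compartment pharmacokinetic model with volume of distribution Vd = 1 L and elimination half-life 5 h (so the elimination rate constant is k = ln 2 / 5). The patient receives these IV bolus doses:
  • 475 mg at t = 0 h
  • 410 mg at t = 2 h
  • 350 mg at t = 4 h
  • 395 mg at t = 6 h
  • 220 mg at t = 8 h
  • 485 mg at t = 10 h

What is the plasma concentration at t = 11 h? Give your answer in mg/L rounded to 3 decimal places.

1118.608 mg/L

k = ln 2 / 5 = 0.13863 per h
Dose 1 (475 mg at t=0 h): 475·exp(−0.13863·11) = 103.378 mg/L
Dose 2 (410 mg at t=2 h): 410·exp(−0.13863·9) = 117.742 mg/L
Dose 3 (350 mg at t=4 h): 350·exp(−0.13863·7) = 132.625 mg/L
Dose 4 (395 mg at t=6 h): 395·exp(−0.13863·5) = 197.500 mg/L
Dose 5 (220 mg at t=8 h): 220·exp(−0.13863·3) = 145.146 mg/L
Dose 6 (485 mg at t=10 h): 485·exp(−0.13863·1) = 422.217 mg/L
C(11) = 103.378 + 117.742 + 132.625 + 197.500 + 145.146 + 422.217 = 1118.608 mg/L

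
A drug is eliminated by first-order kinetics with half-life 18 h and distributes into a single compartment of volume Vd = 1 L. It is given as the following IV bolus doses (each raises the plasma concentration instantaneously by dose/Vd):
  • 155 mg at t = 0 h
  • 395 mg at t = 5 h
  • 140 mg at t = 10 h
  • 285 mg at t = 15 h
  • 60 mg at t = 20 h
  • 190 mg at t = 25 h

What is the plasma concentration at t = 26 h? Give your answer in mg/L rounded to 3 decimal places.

k = ln 2 / 18 = 0.03851 per h
Dose 1 (155 mg at t=0 h): 155·exp(−0.03851·26) = 56.952 mg/L
Dose 2 (395 mg at t=5 h): 395·exp(−0.03851·21) = 175.952 mg/L
Dose 3 (140 mg at t=10 h): 140·exp(−0.03851·16) = 75.604 mg/L
Dose 4 (285 mg at t=15 h): 285·exp(−0.03851·11) = 186.587 mg/L
Dose 5 (60 mg at t=20 h): 60·exp(−0.03851·6) = 47.622 mg/L
Dose 6 (190 mg at t=25 h): 190·exp(−0.03851·1) = 182.823 mg/L
C(26) = 56.952 + 175.952 + 75.604 + 186.587 + 47.622 + 182.823 = 725.541 mg/L

725.541 mg/L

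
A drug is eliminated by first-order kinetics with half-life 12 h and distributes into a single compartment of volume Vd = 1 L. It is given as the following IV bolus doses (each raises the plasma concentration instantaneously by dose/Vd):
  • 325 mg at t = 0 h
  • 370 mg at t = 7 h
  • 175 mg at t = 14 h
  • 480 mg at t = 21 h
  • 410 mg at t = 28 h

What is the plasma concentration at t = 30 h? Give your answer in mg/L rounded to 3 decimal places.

k = ln 2 / 12 = 0.05776 per h
Dose 1 (325 mg at t=0 h): 325·exp(−0.05776·30) = 57.452 mg/L
Dose 2 (370 mg at t=7 h): 370·exp(−0.05776·23) = 98.000 mg/L
Dose 3 (175 mg at t=14 h): 175·exp(−0.05776·16) = 69.449 mg/L
Dose 4 (480 mg at t=21 h): 480·exp(−0.05776·9) = 285.410 mg/L
Dose 5 (410 mg at t=28 h): 410·exp(−0.05776·2) = 365.268 mg/L
C(30) = 57.452 + 98.000 + 69.449 + 285.410 + 365.268 = 875.580 mg/L

875.580 mg/L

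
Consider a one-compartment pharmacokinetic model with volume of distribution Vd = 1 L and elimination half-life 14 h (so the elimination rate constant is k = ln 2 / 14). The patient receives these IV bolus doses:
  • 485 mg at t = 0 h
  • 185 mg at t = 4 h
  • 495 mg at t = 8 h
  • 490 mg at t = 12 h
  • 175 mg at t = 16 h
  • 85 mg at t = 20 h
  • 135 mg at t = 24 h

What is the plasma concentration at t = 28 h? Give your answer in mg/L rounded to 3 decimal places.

847.977 mg/L

k = ln 2 / 14 = 0.04951 per h
Dose 1 (485 mg at t=0 h): 485·exp(−0.04951·28) = 121.250 mg/L
Dose 2 (185 mg at t=4 h): 185·exp(−0.04951·24) = 56.379 mg/L
Dose 3 (495 mg at t=8 h): 495·exp(−0.04951·20) = 183.892 mg/L
Dose 4 (490 mg at t=12 h): 490·exp(−0.04951·16) = 221.902 mg/L
Dose 5 (175 mg at t=16 h): 175·exp(−0.04951·12) = 96.608 mg/L
Dose 6 (85 mg at t=20 h): 85·exp(−0.04951·8) = 57.201 mg/L
Dose 7 (135 mg at t=24 h): 135·exp(−0.04951·4) = 110.745 mg/L
C(28) = 121.250 + 56.379 + 183.892 + 221.902 + 96.608 + 57.201 + 110.745 = 847.977 mg/L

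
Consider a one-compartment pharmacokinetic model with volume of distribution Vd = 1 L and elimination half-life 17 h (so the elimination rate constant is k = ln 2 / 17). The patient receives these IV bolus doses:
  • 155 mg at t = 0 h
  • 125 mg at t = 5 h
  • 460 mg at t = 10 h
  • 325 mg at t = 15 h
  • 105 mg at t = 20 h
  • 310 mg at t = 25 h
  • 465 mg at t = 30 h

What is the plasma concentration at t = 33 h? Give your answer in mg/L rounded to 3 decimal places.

k = ln 2 / 17 = 0.04077 per h
Dose 1 (155 mg at t=0 h): 155·exp(−0.04077·33) = 40.363 mg/L
Dose 2 (125 mg at t=5 h): 125·exp(−0.04077·28) = 39.911 mg/L
Dose 3 (460 mg at t=10 h): 460·exp(−0.04077·23) = 180.087 mg/L
Dose 4 (325 mg at t=15 h): 325·exp(−0.04077·18) = 156.008 mg/L
Dose 5 (105 mg at t=20 h): 105·exp(−0.04077·13) = 61.800 mg/L
Dose 6 (310 mg at t=25 h): 310·exp(−0.04077·8) = 223.718 mg/L
Dose 7 (465 mg at t=30 h): 465·exp(−0.04077·3) = 411.462 mg/L
C(33) = 40.363 + 39.911 + 180.087 + 156.008 + 61.800 + 223.718 + 411.462 = 1113.349 mg/L

1113.349 mg/L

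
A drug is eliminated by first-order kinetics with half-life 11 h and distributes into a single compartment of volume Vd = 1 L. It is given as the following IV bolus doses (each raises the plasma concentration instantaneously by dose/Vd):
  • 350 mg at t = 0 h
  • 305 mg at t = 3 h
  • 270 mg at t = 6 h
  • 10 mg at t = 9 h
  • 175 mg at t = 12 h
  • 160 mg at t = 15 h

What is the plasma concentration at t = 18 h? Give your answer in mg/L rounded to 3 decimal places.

k = ln 2 / 11 = 0.06301 per h
Dose 1 (350 mg at t=0 h): 350·exp(−0.06301·18) = 112.583 mg/L
Dose 2 (305 mg at t=3 h): 305·exp(−0.06301·15) = 118.523 mg/L
Dose 3 (270 mg at t=6 h): 270·exp(−0.06301·12) = 126.756 mg/L
Dose 4 (10 mg at t=9 h): 10·exp(−0.06301·9) = 5.672 mg/L
Dose 5 (175 mg at t=12 h): 175·exp(−0.06301·6) = 119.906 mg/L
Dose 6 (160 mg at t=15 h): 160·exp(−0.06301·3) = 132.441 mg/L
C(18) = 112.583 + 118.523 + 126.756 + 5.672 + 119.906 + 132.441 = 615.880 mg/L

615.880 mg/L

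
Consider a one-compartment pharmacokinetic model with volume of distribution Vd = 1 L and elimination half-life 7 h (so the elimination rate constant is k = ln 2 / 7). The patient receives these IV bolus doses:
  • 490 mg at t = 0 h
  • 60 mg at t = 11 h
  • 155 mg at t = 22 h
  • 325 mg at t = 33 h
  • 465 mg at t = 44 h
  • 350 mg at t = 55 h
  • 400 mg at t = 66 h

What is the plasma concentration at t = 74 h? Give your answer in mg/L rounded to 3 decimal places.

k = ln 2 / 7 = 0.09902 per h
Dose 1 (490 mg at t=0 h): 490·exp(−0.09902·74) = 0.322 mg/L
Dose 2 (60 mg at t=11 h): 60·exp(−0.09902·63) = 0.117 mg/L
Dose 3 (155 mg at t=22 h): 155·exp(−0.09902·52) = 0.900 mg/L
Dose 4 (325 mg at t=33 h): 325·exp(−0.09902·41) = 5.607 mg/L
Dose 5 (465 mg at t=44 h): 465·exp(−0.09902·30) = 23.841 mg/L
Dose 6 (350 mg at t=55 h): 350·exp(−0.09902·19) = 53.332 mg/L
Dose 7 (400 mg at t=66 h): 400·exp(−0.09902·8) = 181.145 mg/L
C(74) = 0.322 + 0.117 + 0.900 + 5.607 + 23.841 + 53.332 + 181.145 = 265.263 mg/L

265.263 mg/L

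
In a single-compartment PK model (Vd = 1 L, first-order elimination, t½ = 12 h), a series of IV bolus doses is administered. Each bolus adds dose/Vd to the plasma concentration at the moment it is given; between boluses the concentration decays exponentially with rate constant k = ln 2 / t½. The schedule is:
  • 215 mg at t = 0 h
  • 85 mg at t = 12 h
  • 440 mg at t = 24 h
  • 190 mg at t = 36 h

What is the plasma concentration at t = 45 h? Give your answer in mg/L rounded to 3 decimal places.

272.403 mg/L

k = ln 2 / 12 = 0.05776 per h
Dose 1 (215 mg at t=0 h): 215·exp(−0.05776·45) = 15.980 mg/L
Dose 2 (85 mg at t=12 h): 85·exp(−0.05776·33) = 12.635 mg/L
Dose 3 (440 mg at t=24 h): 440·exp(−0.05776·21) = 130.813 mg/L
Dose 4 (190 mg at t=36 h): 190·exp(−0.05776·9) = 112.975 mg/L
C(45) = 15.980 + 12.635 + 130.813 + 112.975 = 272.403 mg/L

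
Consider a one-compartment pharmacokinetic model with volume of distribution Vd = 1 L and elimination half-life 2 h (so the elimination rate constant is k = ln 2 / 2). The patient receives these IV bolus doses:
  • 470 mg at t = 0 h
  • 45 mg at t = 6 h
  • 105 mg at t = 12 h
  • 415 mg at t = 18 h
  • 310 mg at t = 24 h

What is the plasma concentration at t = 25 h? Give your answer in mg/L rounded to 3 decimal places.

257.188 mg/L

k = ln 2 / 2 = 0.34657 per h
Dose 1 (470 mg at t=0 h): 470·exp(−0.34657·25) = 0.081 mg/L
Dose 2 (45 mg at t=6 h): 45·exp(−0.34657·19) = 0.062 mg/L
Dose 3 (105 mg at t=12 h): 105·exp(−0.34657·13) = 1.160 mg/L
Dose 4 (415 mg at t=18 h): 415·exp(−0.34657·7) = 36.681 mg/L
Dose 5 (310 mg at t=24 h): 310·exp(−0.34657·1) = 219.203 mg/L
C(25) = 0.081 + 0.062 + 1.160 + 36.681 + 219.203 = 257.188 mg/L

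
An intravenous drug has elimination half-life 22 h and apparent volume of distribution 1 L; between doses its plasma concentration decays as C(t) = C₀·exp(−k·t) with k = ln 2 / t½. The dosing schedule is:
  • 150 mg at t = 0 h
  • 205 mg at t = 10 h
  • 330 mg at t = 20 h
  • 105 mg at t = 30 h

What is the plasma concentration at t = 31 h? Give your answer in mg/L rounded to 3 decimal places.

497.352 mg/L

k = ln 2 / 22 = 0.03151 per h
Dose 1 (150 mg at t=0 h): 150·exp(−0.03151·31) = 56.482 mg/L
Dose 2 (205 mg at t=10 h): 205·exp(−0.03151·21) = 105.781 mg/L
Dose 3 (330 mg at t=20 h): 330·exp(−0.03151·11) = 233.345 mg/L
Dose 4 (105 mg at t=30 h): 105·exp(−0.03151·1) = 101.743 mg/L
C(31) = 56.482 + 105.781 + 233.345 + 101.743 = 497.352 mg/L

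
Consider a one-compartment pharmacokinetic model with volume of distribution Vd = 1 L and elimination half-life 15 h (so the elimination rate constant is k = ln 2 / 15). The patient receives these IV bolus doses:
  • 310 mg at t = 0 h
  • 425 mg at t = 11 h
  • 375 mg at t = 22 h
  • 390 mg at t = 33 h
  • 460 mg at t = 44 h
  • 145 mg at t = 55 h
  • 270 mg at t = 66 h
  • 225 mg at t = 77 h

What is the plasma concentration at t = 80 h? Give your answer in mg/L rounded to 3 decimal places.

k = ln 2 / 15 = 0.04621 per h
Dose 1 (310 mg at t=0 h): 310·exp(−0.04621·80) = 7.689 mg/L
Dose 2 (425 mg at t=11 h): 425·exp(−0.04621·69) = 17.525 mg/L
Dose 3 (375 mg at t=22 h): 375·exp(−0.04621·58) = 25.707 mg/L
Dose 4 (390 mg at t=33 h): 390·exp(−0.04621·47) = 44.446 mg/L
Dose 5 (460 mg at t=44 h): 460·exp(−0.04621·36) = 87.154 mg/L
Dose 6 (145 mg at t=55 h): 145·exp(−0.04621·25) = 45.672 mg/L
Dose 7 (270 mg at t=66 h): 270·exp(−0.04621·14) = 141.385 mg/L
Dose 8 (225 mg at t=77 h): 225·exp(−0.04621·3) = 195.874 mg/L
C(80) = 7.689 + 17.525 + 25.707 + 44.446 + 87.154 + 45.672 + 141.385 + 195.874 = 565.451 mg/L

565.451 mg/L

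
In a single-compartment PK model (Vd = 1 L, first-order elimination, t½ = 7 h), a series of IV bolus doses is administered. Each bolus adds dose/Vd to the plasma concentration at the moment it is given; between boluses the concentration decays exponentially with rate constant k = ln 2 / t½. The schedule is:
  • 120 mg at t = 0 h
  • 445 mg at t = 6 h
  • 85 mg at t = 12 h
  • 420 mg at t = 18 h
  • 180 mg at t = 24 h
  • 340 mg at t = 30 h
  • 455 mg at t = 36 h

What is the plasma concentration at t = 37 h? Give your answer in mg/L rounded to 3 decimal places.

726.677 mg/L

k = ln 2 / 7 = 0.09902 per h
Dose 1 (120 mg at t=0 h): 120·exp(−0.09902·37) = 3.076 mg/L
Dose 2 (445 mg at t=6 h): 445·exp(−0.09902·31) = 20.665 mg/L
Dose 3 (85 mg at t=12 h): 85·exp(−0.09902·25) = 7.150 mg/L
Dose 4 (420 mg at t=18 h): 420·exp(−0.09902·19) = 63.998 mg/L
Dose 5 (180 mg at t=24 h): 180·exp(−0.09902·13) = 49.684 mg/L
Dose 6 (340 mg at t=30 h): 340·exp(−0.09902·7) = 170.000 mg/L
Dose 7 (455 mg at t=36 h): 455·exp(−0.09902·1) = 412.104 mg/L
C(37) = 3.076 + 20.665 + 7.150 + 63.998 + 49.684 + 170.000 + 412.104 = 726.677 mg/L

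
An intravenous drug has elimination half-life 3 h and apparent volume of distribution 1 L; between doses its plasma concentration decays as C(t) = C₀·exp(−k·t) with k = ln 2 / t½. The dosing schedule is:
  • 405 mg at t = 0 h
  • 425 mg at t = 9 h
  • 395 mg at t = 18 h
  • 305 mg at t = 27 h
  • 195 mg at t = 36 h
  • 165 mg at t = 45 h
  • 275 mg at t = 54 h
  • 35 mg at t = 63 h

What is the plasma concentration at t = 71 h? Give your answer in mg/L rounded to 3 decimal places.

k = ln 2 / 3 = 0.23105 per h
Dose 1 (405 mg at t=0 h): 405·exp(−0.23105·71) = 0.000 mg/L
Dose 2 (425 mg at t=9 h): 425·exp(−0.23105·62) = 0.000 mg/L
Dose 3 (395 mg at t=18 h): 395·exp(−0.23105·53) = 0.002 mg/L
Dose 4 (305 mg at t=27 h): 305·exp(−0.23105·44) = 0.012 mg/L
Dose 5 (195 mg at t=36 h): 195·exp(−0.23105·35) = 0.060 mg/L
Dose 6 (165 mg at t=45 h): 165·exp(−0.23105·26) = 0.406 mg/L
Dose 7 (275 mg at t=54 h): 275·exp(−0.23105·17) = 5.414 mg/L
Dose 8 (35 mg at t=63 h): 35·exp(−0.23105·8) = 5.512 mg/L
C(71) = 0.000 + 0.000 + 0.002 + 0.012 + 0.060 + 0.406 + 5.414 + 5.512 = 11.406 mg/L

11.406 mg/L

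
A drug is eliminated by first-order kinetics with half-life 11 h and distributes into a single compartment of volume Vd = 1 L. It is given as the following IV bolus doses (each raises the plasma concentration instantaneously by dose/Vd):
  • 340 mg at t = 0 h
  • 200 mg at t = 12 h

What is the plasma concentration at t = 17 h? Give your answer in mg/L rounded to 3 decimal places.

k = ln 2 / 11 = 0.06301 per h
Dose 1 (340 mg at t=0 h): 340·exp(−0.06301·17) = 116.480 mg/L
Dose 2 (200 mg at t=12 h): 200·exp(−0.06301·5) = 145.948 mg/L
C(17) = 116.480 + 145.948 = 262.428 mg/L

262.428 mg/L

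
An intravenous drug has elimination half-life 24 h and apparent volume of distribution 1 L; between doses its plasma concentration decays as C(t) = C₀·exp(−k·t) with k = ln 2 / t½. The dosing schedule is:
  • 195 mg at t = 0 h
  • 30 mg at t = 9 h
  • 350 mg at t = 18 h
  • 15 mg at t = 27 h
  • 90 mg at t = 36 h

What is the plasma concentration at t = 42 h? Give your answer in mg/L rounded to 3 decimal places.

329.947 mg/L

k = ln 2 / 24 = 0.02888 per h
Dose 1 (195 mg at t=0 h): 195·exp(−0.02888·42) = 57.974 mg/L
Dose 2 (30 mg at t=9 h): 30·exp(−0.02888·33) = 11.567 mg/L
Dose 3 (350 mg at t=18 h): 350·exp(−0.02888·24) = 175.000 mg/L
Dose 4 (15 mg at t=27 h): 15·exp(−0.02888·15) = 9.726 mg/L
Dose 5 (90 mg at t=36 h): 90·exp(−0.02888·6) = 75.681 mg/L
C(42) = 57.974 + 11.567 + 175.000 + 9.726 + 75.681 = 329.947 mg/L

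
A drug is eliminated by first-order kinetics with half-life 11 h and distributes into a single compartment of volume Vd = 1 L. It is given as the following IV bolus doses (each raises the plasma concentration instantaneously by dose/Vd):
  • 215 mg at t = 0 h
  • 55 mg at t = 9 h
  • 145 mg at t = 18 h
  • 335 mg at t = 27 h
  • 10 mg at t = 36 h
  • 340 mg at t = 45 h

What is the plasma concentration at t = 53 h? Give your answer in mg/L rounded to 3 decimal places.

k = ln 2 / 11 = 0.06301 per h
Dose 1 (215 mg at t=0 h): 215·exp(−0.06301·53) = 7.621 mg/L
Dose 2 (55 mg at t=9 h): 55·exp(−0.06301·44) = 3.437 mg/L
Dose 3 (145 mg at t=18 h): 145·exp(−0.06301·35) = 15.979 mg/L
Dose 4 (335 mg at t=27 h): 335·exp(−0.06301·26) = 65.091 mg/L
Dose 5 (10 mg at t=36 h): 10·exp(−0.06301·17) = 3.426 mg/L
Dose 6 (340 mg at t=45 h): 340·exp(−0.06301·8) = 205.375 mg/L
C(53) = 7.621 + 3.437 + 15.979 + 65.091 + 3.426 + 205.375 = 300.929 mg/L

300.929 mg/L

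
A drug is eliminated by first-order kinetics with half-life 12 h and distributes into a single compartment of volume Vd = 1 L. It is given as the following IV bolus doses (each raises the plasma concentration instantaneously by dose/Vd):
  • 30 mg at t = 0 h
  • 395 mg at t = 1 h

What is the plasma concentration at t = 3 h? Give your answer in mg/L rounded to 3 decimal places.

377.132 mg/L

k = ln 2 / 12 = 0.05776 per h
Dose 1 (30 mg at t=0 h): 30·exp(−0.05776·3) = 25.227 mg/L
Dose 2 (395 mg at t=1 h): 395·exp(−0.05776·2) = 351.905 mg/L
C(3) = 25.227 + 351.905 = 377.132 mg/L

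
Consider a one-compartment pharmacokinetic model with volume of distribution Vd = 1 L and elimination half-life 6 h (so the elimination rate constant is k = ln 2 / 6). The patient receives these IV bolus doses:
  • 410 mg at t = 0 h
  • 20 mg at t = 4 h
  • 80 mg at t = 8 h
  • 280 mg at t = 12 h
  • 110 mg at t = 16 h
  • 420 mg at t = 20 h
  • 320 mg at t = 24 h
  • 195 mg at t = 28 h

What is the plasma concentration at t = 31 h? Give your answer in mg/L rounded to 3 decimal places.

466.826 mg/L

k = ln 2 / 6 = 0.11552 per h
Dose 1 (410 mg at t=0 h): 410·exp(−0.11552·31) = 11.415 mg/L
Dose 2 (20 mg at t=4 h): 20·exp(−0.11552·27) = 0.884 mg/L
Dose 3 (80 mg at t=8 h): 80·exp(−0.11552·23) = 5.612 mg/L
Dose 4 (280 mg at t=12 h): 280·exp(−0.11552·19) = 31.181 mg/L
Dose 5 (110 mg at t=16 h): 110·exp(−0.11552·15) = 19.445 mg/L
Dose 6 (420 mg at t=20 h): 420·exp(−0.11552·11) = 117.859 mg/L
Dose 7 (320 mg at t=24 h): 320·exp(−0.11552·7) = 142.544 mg/L
Dose 8 (195 mg at t=28 h): 195·exp(−0.11552·3) = 137.886 mg/L
C(31) = 11.415 + 0.884 + 5.612 + 31.181 + 19.445 + 117.859 + 142.544 + 137.886 = 466.826 mg/L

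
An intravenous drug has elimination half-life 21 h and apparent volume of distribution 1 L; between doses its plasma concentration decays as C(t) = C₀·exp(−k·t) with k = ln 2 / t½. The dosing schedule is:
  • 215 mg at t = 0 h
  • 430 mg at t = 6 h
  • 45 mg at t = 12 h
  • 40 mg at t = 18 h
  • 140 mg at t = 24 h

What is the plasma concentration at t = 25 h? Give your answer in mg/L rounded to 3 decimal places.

k = ln 2 / 21 = 0.03301 per h
Dose 1 (215 mg at t=0 h): 215·exp(−0.03301·25) = 94.204 mg/L
Dose 2 (430 mg at t=6 h): 430·exp(−0.03301·19) = 229.672 mg/L
Dose 3 (45 mg at t=12 h): 45·exp(−0.03301·13) = 29.300 mg/L
Dose 4 (40 mg at t=18 h): 40·exp(−0.03301·7) = 31.748 mg/L
Dose 5 (140 mg at t=24 h): 140·exp(−0.03301·1) = 135.454 mg/L
C(25) = 94.204 + 229.672 + 29.300 + 31.748 + 135.454 = 520.378 mg/L

520.378 mg/L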